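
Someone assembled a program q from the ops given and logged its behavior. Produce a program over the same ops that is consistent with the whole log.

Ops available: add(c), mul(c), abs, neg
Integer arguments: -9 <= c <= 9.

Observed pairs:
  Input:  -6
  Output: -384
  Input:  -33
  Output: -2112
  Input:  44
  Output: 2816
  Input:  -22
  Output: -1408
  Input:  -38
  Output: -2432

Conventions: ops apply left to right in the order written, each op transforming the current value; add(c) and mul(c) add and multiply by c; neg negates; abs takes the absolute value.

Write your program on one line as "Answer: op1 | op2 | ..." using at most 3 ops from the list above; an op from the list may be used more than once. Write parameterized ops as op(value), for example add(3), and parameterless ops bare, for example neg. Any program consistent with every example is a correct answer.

neg | mul(-8) | mul(8)

Check, running the answer program on each example:
  -6 -> 6 -> -48 -> -384
  -33 -> 33 -> -264 -> -2112
  44 -> -44 -> 352 -> 2816
  -22 -> 22 -> -176 -> -1408
  -38 -> 38 -> -304 -> -2432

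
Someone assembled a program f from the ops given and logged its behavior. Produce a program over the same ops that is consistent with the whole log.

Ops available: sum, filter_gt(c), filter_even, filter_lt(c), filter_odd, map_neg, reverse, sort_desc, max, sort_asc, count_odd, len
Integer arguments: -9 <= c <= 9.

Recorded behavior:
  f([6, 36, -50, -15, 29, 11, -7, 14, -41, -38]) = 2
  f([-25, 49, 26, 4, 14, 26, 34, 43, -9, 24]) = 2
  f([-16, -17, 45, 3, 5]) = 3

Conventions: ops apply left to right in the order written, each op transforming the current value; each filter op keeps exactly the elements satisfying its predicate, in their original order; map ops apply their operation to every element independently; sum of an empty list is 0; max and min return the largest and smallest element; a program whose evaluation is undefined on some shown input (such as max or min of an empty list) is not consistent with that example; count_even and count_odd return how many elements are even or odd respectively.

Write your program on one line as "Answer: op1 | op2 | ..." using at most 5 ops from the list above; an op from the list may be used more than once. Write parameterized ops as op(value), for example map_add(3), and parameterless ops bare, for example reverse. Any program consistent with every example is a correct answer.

filter_odd | sort_desc | filter_gt(-7) | len

Check, running the answer program on each example:
  [6, 36, -50, -15, 29, 11, -7, 14, -41, -38] -> [-15, 29, 11, -7, -41] -> [29, 11, -7, -15, -41] -> [29, 11] -> 2
  [-25, 49, 26, 4, 14, 26, 34, 43, -9, 24] -> [-25, 49, 43, -9] -> [49, 43, -9, -25] -> [49, 43] -> 2
  [-16, -17, 45, 3, 5] -> [-17, 45, 3, 5] -> [45, 5, 3, -17] -> [45, 5, 3] -> 3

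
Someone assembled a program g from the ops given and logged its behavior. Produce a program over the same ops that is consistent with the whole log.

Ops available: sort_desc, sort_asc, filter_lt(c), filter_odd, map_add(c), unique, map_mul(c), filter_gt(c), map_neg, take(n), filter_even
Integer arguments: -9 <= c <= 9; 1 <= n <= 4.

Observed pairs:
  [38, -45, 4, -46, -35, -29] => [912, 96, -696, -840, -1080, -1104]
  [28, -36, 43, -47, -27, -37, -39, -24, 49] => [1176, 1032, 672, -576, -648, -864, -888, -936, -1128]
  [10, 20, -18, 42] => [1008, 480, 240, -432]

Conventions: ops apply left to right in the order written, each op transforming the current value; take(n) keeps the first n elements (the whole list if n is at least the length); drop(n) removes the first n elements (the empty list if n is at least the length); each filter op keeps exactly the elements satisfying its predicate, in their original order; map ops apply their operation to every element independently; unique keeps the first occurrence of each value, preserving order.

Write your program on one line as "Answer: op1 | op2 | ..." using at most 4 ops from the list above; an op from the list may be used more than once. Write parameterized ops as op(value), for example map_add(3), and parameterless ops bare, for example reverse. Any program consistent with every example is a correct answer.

map_mul(4) | sort_desc | map_mul(6)

Check, running the answer program on each example:
  [38, -45, 4, -46, -35, -29] -> [152, -180, 16, -184, -140, -116] -> [152, 16, -116, -140, -180, -184] -> [912, 96, -696, -840, -1080, -1104]
  [28, -36, 43, -47, -27, -37, -39, -24, 49] -> [112, -144, 172, -188, -108, -148, -156, -96, 196] -> [196, 172, 112, -96, -108, -144, -148, -156, -188] -> [1176, 1032, 672, -576, -648, -864, -888, -936, -1128]
  [10, 20, -18, 42] -> [40, 80, -72, 168] -> [168, 80, 40, -72] -> [1008, 480, 240, -432]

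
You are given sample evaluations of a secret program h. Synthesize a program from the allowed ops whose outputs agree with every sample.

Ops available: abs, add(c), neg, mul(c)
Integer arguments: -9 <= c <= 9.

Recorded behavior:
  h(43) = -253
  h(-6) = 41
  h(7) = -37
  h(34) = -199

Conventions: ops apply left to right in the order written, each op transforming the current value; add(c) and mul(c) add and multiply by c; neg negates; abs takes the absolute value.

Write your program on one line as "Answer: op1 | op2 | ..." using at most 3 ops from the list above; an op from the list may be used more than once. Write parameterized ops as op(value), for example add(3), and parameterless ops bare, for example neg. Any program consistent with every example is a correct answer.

mul(6) | neg | add(5)

Check, running the answer program on each example:
  43 -> 258 -> -258 -> -253
  -6 -> -36 -> 36 -> 41
  7 -> 42 -> -42 -> -37
  34 -> 204 -> -204 -> -199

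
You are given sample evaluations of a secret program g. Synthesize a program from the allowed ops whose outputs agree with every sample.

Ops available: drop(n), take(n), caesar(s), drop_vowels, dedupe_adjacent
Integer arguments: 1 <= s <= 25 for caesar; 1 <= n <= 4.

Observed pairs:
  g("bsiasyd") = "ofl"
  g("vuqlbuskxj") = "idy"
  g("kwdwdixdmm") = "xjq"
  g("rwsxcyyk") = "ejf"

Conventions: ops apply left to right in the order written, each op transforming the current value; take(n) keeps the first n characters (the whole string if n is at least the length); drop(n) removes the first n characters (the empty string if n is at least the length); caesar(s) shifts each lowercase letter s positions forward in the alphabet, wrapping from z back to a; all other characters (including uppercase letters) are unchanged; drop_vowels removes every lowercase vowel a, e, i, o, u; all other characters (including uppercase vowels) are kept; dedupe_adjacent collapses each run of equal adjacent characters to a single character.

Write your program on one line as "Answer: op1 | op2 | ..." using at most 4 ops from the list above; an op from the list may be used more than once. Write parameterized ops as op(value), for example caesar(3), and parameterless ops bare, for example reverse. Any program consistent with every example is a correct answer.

drop_vowels | caesar(13) | dedupe_adjacent | take(3)

Check, running the answer program on each example:
  "bsiasyd" -> "bssyd" -> "offlq" -> "oflq" -> "ofl"
  "vuqlbuskxj" -> "vqlbskxj" -> "idyofxkw" -> "idyofxkw" -> "idy"
  "kwdwdixdmm" -> "kwdwdxdmm" -> "xjqjqkqzz" -> "xjqjqkqz" -> "xjq"
  "rwsxcyyk" -> "rwsxcyyk" -> "ejfkpllx" -> "ejfkplx" -> "ejf"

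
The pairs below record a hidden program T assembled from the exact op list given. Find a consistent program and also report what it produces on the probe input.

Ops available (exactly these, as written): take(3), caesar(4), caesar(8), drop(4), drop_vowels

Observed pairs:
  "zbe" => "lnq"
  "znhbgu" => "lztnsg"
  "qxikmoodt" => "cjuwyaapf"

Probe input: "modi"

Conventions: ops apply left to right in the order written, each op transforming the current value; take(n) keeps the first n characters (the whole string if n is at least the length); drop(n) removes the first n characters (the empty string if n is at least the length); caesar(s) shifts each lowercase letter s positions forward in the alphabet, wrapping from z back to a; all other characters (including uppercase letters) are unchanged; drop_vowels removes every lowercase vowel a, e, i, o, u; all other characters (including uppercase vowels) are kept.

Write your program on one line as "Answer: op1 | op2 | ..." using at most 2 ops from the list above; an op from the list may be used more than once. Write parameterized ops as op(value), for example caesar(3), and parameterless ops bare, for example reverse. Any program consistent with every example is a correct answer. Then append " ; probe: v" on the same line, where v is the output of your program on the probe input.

caesar(8) | caesar(4) ; probe: "yapu"

Check, running the answer program on each example:
  "zbe" -> "hjm" -> "lnq"
  "znhbgu" -> "hvpjoc" -> "lztnsg"
  "qxikmoodt" -> "yfqsuwwlb" -> "cjuwyaapf"
  probe: "modi" -> "uwlq" -> "yapu"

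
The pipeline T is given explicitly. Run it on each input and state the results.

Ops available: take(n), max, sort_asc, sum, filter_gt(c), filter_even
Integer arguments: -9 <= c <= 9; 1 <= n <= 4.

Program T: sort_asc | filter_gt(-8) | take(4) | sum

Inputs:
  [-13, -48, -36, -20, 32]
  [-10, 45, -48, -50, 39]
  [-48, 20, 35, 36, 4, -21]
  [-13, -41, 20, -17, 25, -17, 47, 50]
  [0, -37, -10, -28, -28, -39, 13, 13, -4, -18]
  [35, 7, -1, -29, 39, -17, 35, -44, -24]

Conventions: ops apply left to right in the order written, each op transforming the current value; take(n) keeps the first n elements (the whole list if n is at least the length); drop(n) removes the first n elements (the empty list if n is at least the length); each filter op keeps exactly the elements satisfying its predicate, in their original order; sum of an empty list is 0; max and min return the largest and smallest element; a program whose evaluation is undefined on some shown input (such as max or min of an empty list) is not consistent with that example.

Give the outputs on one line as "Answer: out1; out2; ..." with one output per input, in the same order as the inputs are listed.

32; 84; 95; 142; 22; 76

Execution, op by op:
  [-13, -48, -36, -20, 32] -> [-48, -36, -20, -13, 32] -> [32] -> [32] -> 32
  [-10, 45, -48, -50, 39] -> [-50, -48, -10, 39, 45] -> [39, 45] -> [39, 45] -> 84
  [-48, 20, 35, 36, 4, -21] -> [-48, -21, 4, 20, 35, 36] -> [4, 20, 35, 36] -> [4, 20, 35, 36] -> 95
  [-13, -41, 20, -17, 25, -17, 47, 50] -> [-41, -17, -17, -13, 20, 25, 47, 50] -> [20, 25, 47, 50] -> [20, 25, 47, 50] -> 142
  [0, -37, -10, -28, -28, -39, 13, 13, -4, -18] -> [-39, -37, -28, -28, -18, -10, -4, 0, 13, 13] -> [-4, 0, 13, 13] -> [-4, 0, 13, 13] -> 22
  [35, 7, -1, -29, 39, -17, 35, -44, -24] -> [-44, -29, -24, -17, -1, 7, 35, 35, 39] -> [-1, 7, 35, 35, 39] -> [-1, 7, 35, 35] -> 76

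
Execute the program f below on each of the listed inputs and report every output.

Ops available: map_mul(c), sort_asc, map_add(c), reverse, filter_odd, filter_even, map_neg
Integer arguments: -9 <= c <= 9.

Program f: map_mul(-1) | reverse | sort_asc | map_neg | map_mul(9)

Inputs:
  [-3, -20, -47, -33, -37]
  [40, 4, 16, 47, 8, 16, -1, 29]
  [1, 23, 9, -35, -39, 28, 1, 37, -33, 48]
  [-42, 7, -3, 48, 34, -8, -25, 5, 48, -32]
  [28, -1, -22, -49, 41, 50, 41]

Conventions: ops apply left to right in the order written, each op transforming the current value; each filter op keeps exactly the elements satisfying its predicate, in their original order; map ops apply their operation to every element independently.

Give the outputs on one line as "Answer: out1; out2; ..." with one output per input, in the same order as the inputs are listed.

[-27, -180, -297, -333, -423]; [423, 360, 261, 144, 144, 72, 36, -9]; [432, 333, 252, 207, 81, 9, 9, -297, -315, -351]; [432, 432, 306, 63, 45, -27, -72, -225, -288, -378]; [450, 369, 369, 252, -9, -198, -441]

Execution, op by op:
  [-3, -20, -47, -33, -37] -> [3, 20, 47, 33, 37] -> [37, 33, 47, 20, 3] -> [3, 20, 33, 37, 47] -> [-3, -20, -33, -37, -47] -> [-27, -180, -297, -333, -423]
  [40, 4, 16, 47, 8, 16, -1, 29] -> [-40, -4, -16, -47, -8, -16, 1, -29] -> [-29, 1, -16, -8, -47, -16, -4, -40] -> [-47, -40, -29, -16, -16, -8, -4, 1] -> [47, 40, 29, 16, 16, 8, 4, -1] -> [423, 360, 261, 144, 144, 72, 36, -9]
  [1, 23, 9, -35, -39, 28, 1, 37, -33, 48] -> [-1, -23, -9, 35, 39, -28, -1, -37, 33, -48] -> [-48, 33, -37, -1, -28, 39, 35, -9, -23, -1] -> [-48, -37, -28, -23, -9, -1, -1, 33, 35, 39] -> [48, 37, 28, 23, 9, 1, 1, -33, -35, -39] -> [432, 333, 252, 207, 81, 9, 9, -297, -315, -351]
  [-42, 7, -3, 48, 34, -8, -25, 5, 48, -32] -> [42, -7, 3, -48, -34, 8, 25, -5, -48, 32] -> [32, -48, -5, 25, 8, -34, -48, 3, -7, 42] -> [-48, -48, -34, -7, -5, 3, 8, 25, 32, 42] -> [48, 48, 34, 7, 5, -3, -8, -25, -32, -42] -> [432, 432, 306, 63, 45, -27, -72, -225, -288, -378]
  [28, -1, -22, -49, 41, 50, 41] -> [-28, 1, 22, 49, -41, -50, -41] -> [-41, -50, -41, 49, 22, 1, -28] -> [-50, -41, -41, -28, 1, 22, 49] -> [50, 41, 41, 28, -1, -22, -49] -> [450, 369, 369, 252, -9, -198, -441]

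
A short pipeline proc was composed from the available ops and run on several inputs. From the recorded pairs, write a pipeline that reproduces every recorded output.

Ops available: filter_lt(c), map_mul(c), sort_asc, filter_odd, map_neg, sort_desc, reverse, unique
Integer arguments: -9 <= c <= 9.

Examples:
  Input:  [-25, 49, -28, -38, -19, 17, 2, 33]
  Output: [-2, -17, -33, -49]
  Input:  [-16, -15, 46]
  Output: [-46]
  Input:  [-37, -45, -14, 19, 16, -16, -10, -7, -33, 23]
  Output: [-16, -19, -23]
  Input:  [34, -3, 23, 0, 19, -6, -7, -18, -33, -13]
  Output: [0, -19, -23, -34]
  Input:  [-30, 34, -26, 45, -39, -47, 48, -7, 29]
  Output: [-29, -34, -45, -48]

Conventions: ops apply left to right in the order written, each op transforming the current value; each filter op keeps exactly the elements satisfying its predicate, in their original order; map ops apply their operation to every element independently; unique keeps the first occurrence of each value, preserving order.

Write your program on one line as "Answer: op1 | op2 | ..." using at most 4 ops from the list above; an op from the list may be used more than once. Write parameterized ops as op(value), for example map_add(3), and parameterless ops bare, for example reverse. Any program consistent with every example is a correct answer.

sort_desc | map_neg | reverse | filter_lt(2)

Check, running the answer program on each example:
  [-25, 49, -28, -38, -19, 17, 2, 33] -> [49, 33, 17, 2, -19, -25, -28, -38] -> [-49, -33, -17, -2, 19, 25, 28, 38] -> [38, 28, 25, 19, -2, -17, -33, -49] -> [-2, -17, -33, -49]
  [-16, -15, 46] -> [46, -15, -16] -> [-46, 15, 16] -> [16, 15, -46] -> [-46]
  [-37, -45, -14, 19, 16, -16, -10, -7, -33, 23] -> [23, 19, 16, -7, -10, -14, -16, -33, -37, -45] -> [-23, -19, -16, 7, 10, 14, 16, 33, 37, 45] -> [45, 37, 33, 16, 14, 10, 7, -16, -19, -23] -> [-16, -19, -23]
  [34, -3, 23, 0, 19, -6, -7, -18, -33, -13] -> [34, 23, 19, 0, -3, -6, -7, -13, -18, -33] -> [-34, -23, -19, 0, 3, 6, 7, 13, 18, 33] -> [33, 18, 13, 7, 6, 3, 0, -19, -23, -34] -> [0, -19, -23, -34]
  [-30, 34, -26, 45, -39, -47, 48, -7, 29] -> [48, 45, 34, 29, -7, -26, -30, -39, -47] -> [-48, -45, -34, -29, 7, 26, 30, 39, 47] -> [47, 39, 30, 26, 7, -29, -34, -45, -48] -> [-29, -34, -45, -48]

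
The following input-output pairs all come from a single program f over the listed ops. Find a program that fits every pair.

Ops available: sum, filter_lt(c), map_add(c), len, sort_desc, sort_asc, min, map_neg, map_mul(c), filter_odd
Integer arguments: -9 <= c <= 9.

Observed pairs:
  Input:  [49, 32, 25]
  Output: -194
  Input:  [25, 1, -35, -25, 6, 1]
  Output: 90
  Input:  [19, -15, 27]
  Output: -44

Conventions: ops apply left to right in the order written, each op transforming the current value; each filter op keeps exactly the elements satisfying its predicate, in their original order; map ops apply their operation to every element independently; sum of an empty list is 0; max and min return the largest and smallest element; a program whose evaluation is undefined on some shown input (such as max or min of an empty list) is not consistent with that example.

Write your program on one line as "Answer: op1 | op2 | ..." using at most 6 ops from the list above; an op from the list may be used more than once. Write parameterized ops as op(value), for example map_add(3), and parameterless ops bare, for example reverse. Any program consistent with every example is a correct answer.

map_mul(-1) | map_mul(-2) | sort_asc | map_neg | map_add(6) | sum

Check, running the answer program on each example:
  [49, 32, 25] -> [-49, -32, -25] -> [98, 64, 50] -> [50, 64, 98] -> [-50, -64, -98] -> [-44, -58, -92] -> -194
  [25, 1, -35, -25, 6, 1] -> [-25, -1, 35, 25, -6, -1] -> [50, 2, -70, -50, 12, 2] -> [-70, -50, 2, 2, 12, 50] -> [70, 50, -2, -2, -12, -50] -> [76, 56, 4, 4, -6, -44] -> 90
  [19, -15, 27] -> [-19, 15, -27] -> [38, -30, 54] -> [-30, 38, 54] -> [30, -38, -54] -> [36, -32, -48] -> -44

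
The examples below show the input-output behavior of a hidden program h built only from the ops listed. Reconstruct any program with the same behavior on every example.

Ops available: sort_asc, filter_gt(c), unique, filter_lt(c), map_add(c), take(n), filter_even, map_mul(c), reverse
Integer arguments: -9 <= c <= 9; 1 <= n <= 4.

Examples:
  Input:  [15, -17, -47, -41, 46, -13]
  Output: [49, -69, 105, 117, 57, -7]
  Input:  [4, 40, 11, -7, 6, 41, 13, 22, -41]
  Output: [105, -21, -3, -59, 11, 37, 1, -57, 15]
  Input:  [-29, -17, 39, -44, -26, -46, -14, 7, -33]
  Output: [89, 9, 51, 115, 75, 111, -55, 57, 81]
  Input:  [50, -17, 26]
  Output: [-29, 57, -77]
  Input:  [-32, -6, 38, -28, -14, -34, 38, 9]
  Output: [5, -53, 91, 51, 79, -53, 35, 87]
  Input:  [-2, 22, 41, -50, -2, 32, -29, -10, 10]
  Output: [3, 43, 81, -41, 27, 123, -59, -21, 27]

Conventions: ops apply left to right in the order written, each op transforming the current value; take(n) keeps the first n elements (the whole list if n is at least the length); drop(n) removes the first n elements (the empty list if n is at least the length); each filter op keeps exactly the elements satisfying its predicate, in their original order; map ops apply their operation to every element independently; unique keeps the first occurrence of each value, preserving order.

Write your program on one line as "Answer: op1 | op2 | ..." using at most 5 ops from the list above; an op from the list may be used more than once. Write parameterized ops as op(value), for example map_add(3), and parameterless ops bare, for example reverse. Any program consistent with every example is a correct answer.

reverse | map_add(-7) | map_mul(-2) | map_add(9)

Check, running the answer program on each example:
  [15, -17, -47, -41, 46, -13] -> [-13, 46, -41, -47, -17, 15] -> [-20, 39, -48, -54, -24, 8] -> [40, -78, 96, 108, 48, -16] -> [49, -69, 105, 117, 57, -7]
  [4, 40, 11, -7, 6, 41, 13, 22, -41] -> [-41, 22, 13, 41, 6, -7, 11, 40, 4] -> [-48, 15, 6, 34, -1, -14, 4, 33, -3] -> [96, -30, -12, -68, 2, 28, -8, -66, 6] -> [105, -21, -3, -59, 11, 37, 1, -57, 15]
  [-29, -17, 39, -44, -26, -46, -14, 7, -33] -> [-33, 7, -14, -46, -26, -44, 39, -17, -29] -> [-40, 0, -21, -53, -33, -51, 32, -24, -36] -> [80, 0, 42, 106, 66, 102, -64, 48, 72] -> [89, 9, 51, 115, 75, 111, -55, 57, 81]
  [50, -17, 26] -> [26, -17, 50] -> [19, -24, 43] -> [-38, 48, -86] -> [-29, 57, -77]
  [-32, -6, 38, -28, -14, -34, 38, 9] -> [9, 38, -34, -14, -28, 38, -6, -32] -> [2, 31, -41, -21, -35, 31, -13, -39] -> [-4, -62, 82, 42, 70, -62, 26, 78] -> [5, -53, 91, 51, 79, -53, 35, 87]
  [-2, 22, 41, -50, -2, 32, -29, -10, 10] -> [10, -10, -29, 32, -2, -50, 41, 22, -2] -> [3, -17, -36, 25, -9, -57, 34, 15, -9] -> [-6, 34, 72, -50, 18, 114, -68, -30, 18] -> [3, 43, 81, -41, 27, 123, -59, -21, 27]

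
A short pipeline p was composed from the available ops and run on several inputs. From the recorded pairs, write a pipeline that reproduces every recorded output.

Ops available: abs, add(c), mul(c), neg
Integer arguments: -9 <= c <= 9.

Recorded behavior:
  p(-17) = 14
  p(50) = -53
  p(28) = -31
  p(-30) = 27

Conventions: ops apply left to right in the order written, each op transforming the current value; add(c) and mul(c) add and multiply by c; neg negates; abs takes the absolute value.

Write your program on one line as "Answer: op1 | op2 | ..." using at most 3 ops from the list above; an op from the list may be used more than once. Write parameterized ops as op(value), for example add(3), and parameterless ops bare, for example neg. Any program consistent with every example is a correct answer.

neg | add(-3)

Check, running the answer program on each example:
  -17 -> 17 -> 14
  50 -> -50 -> -53
  28 -> -28 -> -31
  -30 -> 30 -> 27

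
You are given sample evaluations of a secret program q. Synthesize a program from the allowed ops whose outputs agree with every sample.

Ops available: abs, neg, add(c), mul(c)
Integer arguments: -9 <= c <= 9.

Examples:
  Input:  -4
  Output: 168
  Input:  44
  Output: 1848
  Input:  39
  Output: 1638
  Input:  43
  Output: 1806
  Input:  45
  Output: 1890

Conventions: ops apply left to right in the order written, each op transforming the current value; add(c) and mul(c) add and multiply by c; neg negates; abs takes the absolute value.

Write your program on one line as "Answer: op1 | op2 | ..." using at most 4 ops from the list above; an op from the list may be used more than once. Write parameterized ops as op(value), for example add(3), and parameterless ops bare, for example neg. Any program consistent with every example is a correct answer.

mul(6) | neg | mul(-7) | abs

Check, running the answer program on each example:
  -4 -> -24 -> 24 -> -168 -> 168
  44 -> 264 -> -264 -> 1848 -> 1848
  39 -> 234 -> -234 -> 1638 -> 1638
  43 -> 258 -> -258 -> 1806 -> 1806
  45 -> 270 -> -270 -> 1890 -> 1890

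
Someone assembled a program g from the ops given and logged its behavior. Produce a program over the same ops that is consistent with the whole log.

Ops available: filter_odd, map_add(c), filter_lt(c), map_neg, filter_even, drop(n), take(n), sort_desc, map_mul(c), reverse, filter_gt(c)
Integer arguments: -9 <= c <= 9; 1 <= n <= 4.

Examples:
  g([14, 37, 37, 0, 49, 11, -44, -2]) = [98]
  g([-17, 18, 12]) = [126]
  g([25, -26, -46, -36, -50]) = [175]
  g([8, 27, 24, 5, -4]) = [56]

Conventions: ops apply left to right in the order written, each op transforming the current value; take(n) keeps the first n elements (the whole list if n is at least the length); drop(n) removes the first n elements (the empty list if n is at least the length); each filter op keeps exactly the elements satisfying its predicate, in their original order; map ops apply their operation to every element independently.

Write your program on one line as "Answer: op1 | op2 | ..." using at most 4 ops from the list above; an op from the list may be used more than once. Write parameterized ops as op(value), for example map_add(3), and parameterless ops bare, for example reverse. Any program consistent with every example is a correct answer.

filter_gt(6) | take(1) | map_mul(-7) | map_neg

Check, running the answer program on each example:
  [14, 37, 37, 0, 49, 11, -44, -2] -> [14, 37, 37, 49, 11] -> [14] -> [-98] -> [98]
  [-17, 18, 12] -> [18, 12] -> [18] -> [-126] -> [126]
  [25, -26, -46, -36, -50] -> [25] -> [25] -> [-175] -> [175]
  [8, 27, 24, 5, -4] -> [8, 27, 24] -> [8] -> [-56] -> [56]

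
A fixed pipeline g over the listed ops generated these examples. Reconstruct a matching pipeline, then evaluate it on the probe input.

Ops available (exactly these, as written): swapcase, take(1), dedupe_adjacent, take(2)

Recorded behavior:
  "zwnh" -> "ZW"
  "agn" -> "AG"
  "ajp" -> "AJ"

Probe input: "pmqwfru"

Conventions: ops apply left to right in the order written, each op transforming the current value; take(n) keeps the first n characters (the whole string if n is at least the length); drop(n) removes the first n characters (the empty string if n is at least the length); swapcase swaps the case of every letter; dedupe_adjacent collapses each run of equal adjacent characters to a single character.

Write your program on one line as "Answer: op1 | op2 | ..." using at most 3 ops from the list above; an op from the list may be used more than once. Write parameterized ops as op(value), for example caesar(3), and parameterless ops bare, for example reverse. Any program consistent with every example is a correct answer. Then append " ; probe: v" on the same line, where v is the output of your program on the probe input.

take(2) | swapcase ; probe: "PM"

Check, running the answer program on each example:
  "zwnh" -> "zw" -> "ZW"
  "agn" -> "ag" -> "AG"
  "ajp" -> "aj" -> "AJ"
  probe: "pmqwfru" -> "pm" -> "PM"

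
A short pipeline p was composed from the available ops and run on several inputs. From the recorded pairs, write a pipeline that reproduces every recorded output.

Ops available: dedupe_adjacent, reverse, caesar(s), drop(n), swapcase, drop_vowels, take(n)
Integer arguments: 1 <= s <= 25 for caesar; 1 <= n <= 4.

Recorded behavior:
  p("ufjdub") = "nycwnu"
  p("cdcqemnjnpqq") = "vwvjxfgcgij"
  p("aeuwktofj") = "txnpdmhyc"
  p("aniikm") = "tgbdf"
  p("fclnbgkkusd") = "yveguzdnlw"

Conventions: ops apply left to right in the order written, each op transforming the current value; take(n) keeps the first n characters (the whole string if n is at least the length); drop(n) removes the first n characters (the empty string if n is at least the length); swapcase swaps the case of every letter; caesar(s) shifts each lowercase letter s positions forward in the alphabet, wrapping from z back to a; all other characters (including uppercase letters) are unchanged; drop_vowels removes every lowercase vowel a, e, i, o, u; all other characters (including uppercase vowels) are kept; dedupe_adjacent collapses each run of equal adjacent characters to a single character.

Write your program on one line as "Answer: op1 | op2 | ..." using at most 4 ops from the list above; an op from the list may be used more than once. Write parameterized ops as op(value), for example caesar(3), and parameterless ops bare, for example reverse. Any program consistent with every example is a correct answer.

dedupe_adjacent | caesar(24) | caesar(21)

Check, running the answer program on each example:
  "ufjdub" -> "ufjdub" -> "sdhbsz" -> "nycwnu"
  "cdcqemnjnpqq" -> "cdcqemnjnpq" -> "abaocklhlno" -> "vwvjxfgcgij"
  "aeuwktofj" -> "aeuwktofj" -> "ycsuirmdh" -> "txnpdmhyc"
  "aniikm" -> "anikm" -> "ylgik" -> "tgbdf"
  "fclnbgkkusd" -> "fclnbgkusd" -> "dajlzeisqb" -> "yveguzdnlw"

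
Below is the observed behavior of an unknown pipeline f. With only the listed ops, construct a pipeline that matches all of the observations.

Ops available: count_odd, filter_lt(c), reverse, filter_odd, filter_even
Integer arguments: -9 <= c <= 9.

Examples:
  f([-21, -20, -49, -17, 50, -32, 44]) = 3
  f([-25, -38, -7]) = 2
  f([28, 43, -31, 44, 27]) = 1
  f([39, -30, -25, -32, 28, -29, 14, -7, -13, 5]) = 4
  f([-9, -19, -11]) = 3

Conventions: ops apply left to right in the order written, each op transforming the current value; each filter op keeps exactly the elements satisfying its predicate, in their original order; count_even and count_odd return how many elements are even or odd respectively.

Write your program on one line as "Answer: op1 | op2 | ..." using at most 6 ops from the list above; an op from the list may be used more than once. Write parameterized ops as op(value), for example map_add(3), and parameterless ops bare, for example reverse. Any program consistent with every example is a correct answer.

filter_lt(-2) | reverse | filter_odd | reverse | count_odd

Check, running the answer program on each example:
  [-21, -20, -49, -17, 50, -32, 44] -> [-21, -20, -49, -17, -32] -> [-32, -17, -49, -20, -21] -> [-17, -49, -21] -> [-21, -49, -17] -> 3
  [-25, -38, -7] -> [-25, -38, -7] -> [-7, -38, -25] -> [-7, -25] -> [-25, -7] -> 2
  [28, 43, -31, 44, 27] -> [-31] -> [-31] -> [-31] -> [-31] -> 1
  [39, -30, -25, -32, 28, -29, 14, -7, -13, 5] -> [-30, -25, -32, -29, -7, -13] -> [-13, -7, -29, -32, -25, -30] -> [-13, -7, -29, -25] -> [-25, -29, -7, -13] -> 4
  [-9, -19, -11] -> [-9, -19, -11] -> [-11, -19, -9] -> [-11, -19, -9] -> [-9, -19, -11] -> 3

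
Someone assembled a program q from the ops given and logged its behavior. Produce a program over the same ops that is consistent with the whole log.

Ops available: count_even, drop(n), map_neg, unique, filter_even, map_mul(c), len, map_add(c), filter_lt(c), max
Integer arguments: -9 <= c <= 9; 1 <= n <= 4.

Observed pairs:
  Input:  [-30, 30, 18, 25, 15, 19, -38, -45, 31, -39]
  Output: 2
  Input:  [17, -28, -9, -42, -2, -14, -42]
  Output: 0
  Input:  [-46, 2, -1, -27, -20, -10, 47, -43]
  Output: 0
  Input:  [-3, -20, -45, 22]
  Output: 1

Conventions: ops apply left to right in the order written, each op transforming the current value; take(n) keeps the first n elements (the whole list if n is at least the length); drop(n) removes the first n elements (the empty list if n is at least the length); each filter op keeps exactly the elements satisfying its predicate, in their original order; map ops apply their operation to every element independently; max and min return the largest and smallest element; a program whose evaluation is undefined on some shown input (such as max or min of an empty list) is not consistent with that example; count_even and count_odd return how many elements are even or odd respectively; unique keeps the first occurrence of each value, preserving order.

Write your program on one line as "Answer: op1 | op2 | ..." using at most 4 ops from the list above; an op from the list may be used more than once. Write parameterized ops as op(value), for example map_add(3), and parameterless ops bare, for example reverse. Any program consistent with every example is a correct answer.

map_neg | filter_lt(-5) | filter_even | count_even

Check, running the answer program on each example:
  [-30, 30, 18, 25, 15, 19, -38, -45, 31, -39] -> [30, -30, -18, -25, -15, -19, 38, 45, -31, 39] -> [-30, -18, -25, -15, -19, -31] -> [-30, -18] -> 2
  [17, -28, -9, -42, -2, -14, -42] -> [-17, 28, 9, 42, 2, 14, 42] -> [-17] -> [] -> 0
  [-46, 2, -1, -27, -20, -10, 47, -43] -> [46, -2, 1, 27, 20, 10, -47, 43] -> [-47] -> [] -> 0
  [-3, -20, -45, 22] -> [3, 20, 45, -22] -> [-22] -> [-22] -> 1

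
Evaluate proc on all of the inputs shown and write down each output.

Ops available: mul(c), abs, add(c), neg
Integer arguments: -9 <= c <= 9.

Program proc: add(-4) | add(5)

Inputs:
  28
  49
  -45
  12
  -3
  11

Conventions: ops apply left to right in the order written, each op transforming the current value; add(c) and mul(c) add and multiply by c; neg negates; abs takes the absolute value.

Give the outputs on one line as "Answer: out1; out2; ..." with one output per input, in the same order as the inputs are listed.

Execution, op by op:
  28 -> 24 -> 29
  49 -> 45 -> 50
  -45 -> -49 -> -44
  12 -> 8 -> 13
  -3 -> -7 -> -2
  11 -> 7 -> 12

29; 50; -44; 13; -2; 12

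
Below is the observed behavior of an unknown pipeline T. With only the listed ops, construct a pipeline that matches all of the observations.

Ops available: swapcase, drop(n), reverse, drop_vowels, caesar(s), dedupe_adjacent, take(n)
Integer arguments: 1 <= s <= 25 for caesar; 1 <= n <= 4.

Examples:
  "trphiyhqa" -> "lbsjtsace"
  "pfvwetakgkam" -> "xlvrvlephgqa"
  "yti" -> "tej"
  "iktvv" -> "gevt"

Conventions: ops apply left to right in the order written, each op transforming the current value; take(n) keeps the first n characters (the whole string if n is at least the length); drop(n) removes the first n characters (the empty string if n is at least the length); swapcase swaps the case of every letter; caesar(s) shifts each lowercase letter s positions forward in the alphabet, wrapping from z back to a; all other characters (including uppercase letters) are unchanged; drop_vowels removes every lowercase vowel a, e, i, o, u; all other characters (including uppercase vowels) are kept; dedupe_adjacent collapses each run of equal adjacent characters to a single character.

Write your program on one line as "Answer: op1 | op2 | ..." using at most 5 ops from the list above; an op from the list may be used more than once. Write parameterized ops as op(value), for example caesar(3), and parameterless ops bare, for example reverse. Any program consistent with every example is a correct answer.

reverse | caesar(13) | caesar(1) | caesar(23) | dedupe_adjacent

Check, running the answer program on each example:
  "trphiyhqa" -> "aqhyihprt" -> "ndulvuceg" -> "oevmwvdfh" -> "lbsjtsace" -> "lbsjtsace"
  "pfvwetakgkam" -> "makgkatewvfp" -> "znxtxngrjisc" -> "aoyuyohskjtd" -> "xlvrvlephgqa" -> "xlvrvlephgqa"
  "yti" -> "ity" -> "vgl" -> "whm" -> "tej" -> "tej"
  "iktvv" -> "vvtki" -> "iigxv" -> "jjhyw" -> "ggevt" -> "gevt"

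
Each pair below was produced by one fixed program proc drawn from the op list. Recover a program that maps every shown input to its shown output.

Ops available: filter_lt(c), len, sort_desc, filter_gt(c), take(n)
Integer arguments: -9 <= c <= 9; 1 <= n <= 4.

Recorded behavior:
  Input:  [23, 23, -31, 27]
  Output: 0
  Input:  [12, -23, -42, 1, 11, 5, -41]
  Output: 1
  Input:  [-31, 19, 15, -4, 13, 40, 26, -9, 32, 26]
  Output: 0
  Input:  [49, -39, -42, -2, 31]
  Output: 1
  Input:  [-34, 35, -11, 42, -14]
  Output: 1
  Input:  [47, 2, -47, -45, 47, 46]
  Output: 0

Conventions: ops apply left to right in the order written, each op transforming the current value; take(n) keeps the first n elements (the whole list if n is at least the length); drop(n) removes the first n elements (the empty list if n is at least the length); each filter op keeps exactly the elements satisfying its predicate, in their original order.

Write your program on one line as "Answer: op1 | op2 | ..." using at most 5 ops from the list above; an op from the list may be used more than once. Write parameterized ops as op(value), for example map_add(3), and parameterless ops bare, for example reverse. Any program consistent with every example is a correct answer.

take(3) | sort_desc | take(2) | filter_lt(-3) | len

Check, running the answer program on each example:
  [23, 23, -31, 27] -> [23, 23, -31] -> [23, 23, -31] -> [23, 23] -> [] -> 0
  [12, -23, -42, 1, 11, 5, -41] -> [12, -23, -42] -> [12, -23, -42] -> [12, -23] -> [-23] -> 1
  [-31, 19, 15, -4, 13, 40, 26, -9, 32, 26] -> [-31, 19, 15] -> [19, 15, -31] -> [19, 15] -> [] -> 0
  [49, -39, -42, -2, 31] -> [49, -39, -42] -> [49, -39, -42] -> [49, -39] -> [-39] -> 1
  [-34, 35, -11, 42, -14] -> [-34, 35, -11] -> [35, -11, -34] -> [35, -11] -> [-11] -> 1
  [47, 2, -47, -45, 47, 46] -> [47, 2, -47] -> [47, 2, -47] -> [47, 2] -> [] -> 0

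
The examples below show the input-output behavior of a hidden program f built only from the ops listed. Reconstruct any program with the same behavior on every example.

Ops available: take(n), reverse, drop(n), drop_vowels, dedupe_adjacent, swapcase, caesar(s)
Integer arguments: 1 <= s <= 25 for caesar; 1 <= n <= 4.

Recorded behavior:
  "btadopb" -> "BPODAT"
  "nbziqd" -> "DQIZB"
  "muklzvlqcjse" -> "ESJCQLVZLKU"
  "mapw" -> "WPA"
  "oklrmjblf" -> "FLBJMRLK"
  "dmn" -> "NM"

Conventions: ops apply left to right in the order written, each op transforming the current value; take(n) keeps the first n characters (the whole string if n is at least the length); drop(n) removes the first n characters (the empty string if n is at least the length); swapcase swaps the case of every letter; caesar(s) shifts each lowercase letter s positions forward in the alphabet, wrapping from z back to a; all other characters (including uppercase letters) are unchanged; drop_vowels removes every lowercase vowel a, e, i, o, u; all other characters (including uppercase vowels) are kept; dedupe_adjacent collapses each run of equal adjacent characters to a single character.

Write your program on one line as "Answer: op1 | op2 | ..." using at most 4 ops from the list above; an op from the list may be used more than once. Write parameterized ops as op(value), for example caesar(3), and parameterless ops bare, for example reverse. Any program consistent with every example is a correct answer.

drop(1) | reverse | swapcase

Check, running the answer program on each example:
  "btadopb" -> "tadopb" -> "bpodat" -> "BPODAT"
  "nbziqd" -> "bziqd" -> "dqizb" -> "DQIZB"
  "muklzvlqcjse" -> "uklzvlqcjse" -> "esjcqlvzlku" -> "ESJCQLVZLKU"
  "mapw" -> "apw" -> "wpa" -> "WPA"
  "oklrmjblf" -> "klrmjblf" -> "flbjmrlk" -> "FLBJMRLK"
  "dmn" -> "mn" -> "nm" -> "NM"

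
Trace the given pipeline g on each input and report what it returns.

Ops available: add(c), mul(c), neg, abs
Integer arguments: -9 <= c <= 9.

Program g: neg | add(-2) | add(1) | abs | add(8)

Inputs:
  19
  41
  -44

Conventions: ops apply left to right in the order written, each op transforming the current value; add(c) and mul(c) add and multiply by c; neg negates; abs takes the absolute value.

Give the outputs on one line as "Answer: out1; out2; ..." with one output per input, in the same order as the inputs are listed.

28; 50; 51

Execution, op by op:
  19 -> -19 -> -21 -> -20 -> 20 -> 28
  41 -> -41 -> -43 -> -42 -> 42 -> 50
  -44 -> 44 -> 42 -> 43 -> 43 -> 51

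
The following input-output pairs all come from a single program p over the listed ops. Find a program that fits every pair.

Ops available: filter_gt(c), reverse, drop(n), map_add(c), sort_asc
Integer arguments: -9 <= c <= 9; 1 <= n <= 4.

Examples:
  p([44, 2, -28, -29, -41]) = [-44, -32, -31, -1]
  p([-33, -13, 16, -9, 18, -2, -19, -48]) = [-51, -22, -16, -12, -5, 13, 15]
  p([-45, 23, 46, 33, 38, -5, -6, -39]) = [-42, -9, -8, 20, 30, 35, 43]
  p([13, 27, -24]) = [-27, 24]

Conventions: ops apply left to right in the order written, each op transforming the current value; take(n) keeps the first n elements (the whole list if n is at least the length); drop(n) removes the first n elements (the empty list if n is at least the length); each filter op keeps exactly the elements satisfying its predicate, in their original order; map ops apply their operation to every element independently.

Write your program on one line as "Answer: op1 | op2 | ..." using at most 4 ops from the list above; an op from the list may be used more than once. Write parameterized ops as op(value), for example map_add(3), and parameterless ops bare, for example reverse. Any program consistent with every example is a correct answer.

drop(1) | map_add(-3) | reverse | sort_asc

Check, running the answer program on each example:
  [44, 2, -28, -29, -41] -> [2, -28, -29, -41] -> [-1, -31, -32, -44] -> [-44, -32, -31, -1] -> [-44, -32, -31, -1]
  [-33, -13, 16, -9, 18, -2, -19, -48] -> [-13, 16, -9, 18, -2, -19, -48] -> [-16, 13, -12, 15, -5, -22, -51] -> [-51, -22, -5, 15, -12, 13, -16] -> [-51, -22, -16, -12, -5, 13, 15]
  [-45, 23, 46, 33, 38, -5, -6, -39] -> [23, 46, 33, 38, -5, -6, -39] -> [20, 43, 30, 35, -8, -9, -42] -> [-42, -9, -8, 35, 30, 43, 20] -> [-42, -9, -8, 20, 30, 35, 43]
  [13, 27, -24] -> [27, -24] -> [24, -27] -> [-27, 24] -> [-27, 24]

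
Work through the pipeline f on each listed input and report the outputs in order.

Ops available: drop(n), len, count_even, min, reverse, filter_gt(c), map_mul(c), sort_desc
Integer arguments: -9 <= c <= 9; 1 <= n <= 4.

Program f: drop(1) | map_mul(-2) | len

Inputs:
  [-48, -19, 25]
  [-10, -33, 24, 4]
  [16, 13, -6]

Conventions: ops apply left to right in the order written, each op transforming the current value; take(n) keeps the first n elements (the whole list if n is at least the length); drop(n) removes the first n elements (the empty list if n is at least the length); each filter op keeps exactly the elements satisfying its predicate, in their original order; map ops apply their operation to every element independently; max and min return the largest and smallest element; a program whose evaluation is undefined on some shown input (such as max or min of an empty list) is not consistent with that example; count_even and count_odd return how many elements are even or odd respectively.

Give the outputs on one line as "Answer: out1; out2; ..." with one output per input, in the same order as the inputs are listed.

2; 3; 2

Execution, op by op:
  [-48, -19, 25] -> [-19, 25] -> [38, -50] -> 2
  [-10, -33, 24, 4] -> [-33, 24, 4] -> [66, -48, -8] -> 3
  [16, 13, -6] -> [13, -6] -> [-26, 12] -> 2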